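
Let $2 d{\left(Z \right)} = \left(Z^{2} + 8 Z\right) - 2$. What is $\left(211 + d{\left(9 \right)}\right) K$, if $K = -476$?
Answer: $-136374$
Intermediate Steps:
$d{\left(Z \right)} = -1 + \frac{Z^{2}}{2} + 4 Z$ ($d{\left(Z \right)} = \frac{\left(Z^{2} + 8 Z\right) - 2}{2} = \frac{-2 + Z^{2} + 8 Z}{2} = -1 + \frac{Z^{2}}{2} + 4 Z$)
$\left(211 + d{\left(9 \right)}\right) K = \left(211 + \left(-1 + \frac{9^{2}}{2} + 4 \cdot 9\right)\right) \left(-476\right) = \left(211 + \left(-1 + \frac{1}{2} \cdot 81 + 36\right)\right) \left(-476\right) = \left(211 + \left(-1 + \frac{81}{2} + 36\right)\right) \left(-476\right) = \left(211 + \frac{151}{2}\right) \left(-476\right) = \frac{573}{2} \left(-476\right) = -136374$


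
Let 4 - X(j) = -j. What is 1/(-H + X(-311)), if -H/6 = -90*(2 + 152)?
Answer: -1/83467 ≈ -1.1981e-5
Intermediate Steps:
X(j) = 4 + j (X(j) = 4 - (-1)*j = 4 + j)
H = 83160 (H = -(-540)*(2 + 152) = -(-540)*154 = -6*(-13860) = 83160)
1/(-H + X(-311)) = 1/(-1*83160 + (4 - 311)) = 1/(-83160 - 307) = 1/(-83467) = -1/83467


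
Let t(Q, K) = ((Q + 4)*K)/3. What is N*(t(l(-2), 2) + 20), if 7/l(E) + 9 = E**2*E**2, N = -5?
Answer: -350/3 ≈ -116.67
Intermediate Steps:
l(E) = 7/(-9 + E**4) (l(E) = 7/(-9 + E**2*E**2) = 7/(-9 + E**4))
t(Q, K) = K*(4 + Q)/3 (t(Q, K) = ((4 + Q)*K)*(1/3) = (K*(4 + Q))*(1/3) = K*(4 + Q)/3)
N*(t(l(-2), 2) + 20) = -5*((1/3)*2*(4 + 7/(-9 + (-2)**4)) + 20) = -5*((1/3)*2*(4 + 7/(-9 + 16)) + 20) = -5*((1/3)*2*(4 + 7/7) + 20) = -5*((1/3)*2*(4 + 7*(1/7)) + 20) = -5*((1/3)*2*(4 + 1) + 20) = -5*((1/3)*2*5 + 20) = -5*(10/3 + 20) = -5*70/3 = -350/3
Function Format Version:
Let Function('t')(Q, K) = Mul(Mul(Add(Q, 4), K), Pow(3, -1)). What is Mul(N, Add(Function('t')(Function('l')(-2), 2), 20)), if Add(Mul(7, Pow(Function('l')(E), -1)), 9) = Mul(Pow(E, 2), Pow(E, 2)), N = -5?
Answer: Rational(-350, 3) ≈ -116.67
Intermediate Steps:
Function('l')(E) = Mul(7, Pow(Add(-9, Pow(E, 4)), -1)) (Function('l')(E) = Mul(7, Pow(Add(-9, Mul(Pow(E, 2), Pow(E, 2))), -1)) = Mul(7, Pow(Add(-9, Pow(E, 4)), -1)))
Function('t')(Q, K) = Mul(Rational(1, 3), K, Add(4, Q)) (Function('t')(Q, K) = Mul(Mul(Add(4, Q), K), Rational(1, 3)) = Mul(Mul(K, Add(4, Q)), Rational(1, 3)) = Mul(Rational(1, 3), K, Add(4, Q)))
Mul(N, Add(Function('t')(Function('l')(-2), 2), 20)) = Mul(-5, Add(Mul(Rational(1, 3), 2, Add(4, Mul(7, Pow(Add(-9, Pow(-2, 4)), -1)))), 20)) = Mul(-5, Add(Mul(Rational(1, 3), 2, Add(4, Mul(7, Pow(Add(-9, 16), -1)))), 20)) = Mul(-5, Add(Mul(Rational(1, 3), 2, Add(4, Mul(7, Pow(7, -1)))), 20)) = Mul(-5, Add(Mul(Rational(1, 3), 2, Add(4, Mul(7, Rational(1, 7)))), 20)) = Mul(-5, Add(Mul(Rational(1, 3), 2, Add(4, 1)), 20)) = Mul(-5, Add(Mul(Rational(1, 3), 2, 5), 20)) = Mul(-5, Add(Rational(10, 3), 20)) = Mul(-5, Rational(70, 3)) = Rational(-350, 3)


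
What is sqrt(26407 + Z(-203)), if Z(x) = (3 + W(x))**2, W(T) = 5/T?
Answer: sqrt(1088570879)/203 ≈ 162.53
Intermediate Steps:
Z(x) = (3 + 5/x)**2
sqrt(26407 + Z(-203)) = sqrt(26407 + (5 + 3*(-203))**2/(-203)**2) = sqrt(26407 + (5 - 609)**2/41209) = sqrt(26407 + (1/41209)*(-604)**2) = sqrt(26407 + (1/41209)*364816) = sqrt(26407 + 364816/41209) = sqrt(1088570879/41209) = sqrt(1088570879)/203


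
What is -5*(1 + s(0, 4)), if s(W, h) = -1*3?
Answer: 10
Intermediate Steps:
s(W, h) = -3
-5*(1 + s(0, 4)) = -5*(1 - 3) = -5*(-2) = 10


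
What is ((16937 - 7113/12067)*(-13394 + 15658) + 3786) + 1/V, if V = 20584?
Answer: 9525104742023891/248387128 ≈ 3.8348e+7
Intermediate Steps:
((16937 - 7113/12067)*(-13394 + 15658) + 3786) + 1/V = ((16937 - 7113/12067)*(-13394 + 15658) + 3786) + 1/20584 = ((16937 - 7113*1/12067)*2264 + 3786) + 1/20584 = ((16937 - 7113/12067)*2264 + 3786) + 1/20584 = ((204371666/12067)*2264 + 3786) + 1/20584 = (462697451824/12067 + 3786) + 1/20584 = 462743137486/12067 + 1/20584 = 9525104742023891/248387128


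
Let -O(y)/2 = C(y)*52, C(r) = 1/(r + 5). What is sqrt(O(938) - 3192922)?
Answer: 5*I*sqrt(113572111746)/943 ≈ 1786.9*I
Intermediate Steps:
C(r) = 1/(5 + r)
O(y) = -104/(5 + y) (O(y) = -2*52/(5 + y) = -104/(5 + y))
sqrt(O(938) - 3192922) = sqrt(-104/(5 + 938) - 3192922) = sqrt(-104/943 - 3192922) = sqrt(-3010925550/943) = 5*I*sqrt(113572111746)/943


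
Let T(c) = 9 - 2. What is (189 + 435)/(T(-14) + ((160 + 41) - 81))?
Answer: 624/127 ≈ 4.9134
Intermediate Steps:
T(c) = 7
(189 + 435)/(T(-14) + ((160 + 41) - 81)) = (189 + 435)/(7 + ((160 + 41) - 81)) = 624/(7 + (201 - 81)) = 624/(7 + 120) = 624/127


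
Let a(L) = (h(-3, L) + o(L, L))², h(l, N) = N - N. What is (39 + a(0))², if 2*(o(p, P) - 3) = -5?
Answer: 24649/16 ≈ 1540.6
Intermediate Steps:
h(l, N) = 0
o(p, P) = ½ (o(p, P) = 3 + (½)*(-5) = 3 - 5/2 = ½)
a(L) = ¼ (a(L) = (0 + ½)² = (½)² = ¼)
(39 + a(0))² = (39 + ¼)² = (157/4)² = 24649/16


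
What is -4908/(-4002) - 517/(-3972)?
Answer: 3593935/2649324 ≈ 1.3565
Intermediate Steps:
-4908/(-4002) - 517/(-3972) = -4908*(-1/4002) - 517*(-1/3972) = 818/667 + 517/3972 = 3593935/2649324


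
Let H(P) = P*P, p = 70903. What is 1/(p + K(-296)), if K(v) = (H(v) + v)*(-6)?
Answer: -1/453017 ≈ -2.2074e-6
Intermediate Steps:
H(P) = P²
K(v) = -6*v - 6*v² (K(v) = (v² + v)*(-6) = (v + v²)*(-6) = -6*v - 6*v²)
1/(p + K(-296)) = 1/(70903 + 6*(-296)*(-1 - 1*(-296))) = 1/(70903 + 6*(-296)*(-1 + 296)) = 1/(70903 + 6*(-296)*295) = 1/(70903 - 523920) = 1/(-453017) = -1/453017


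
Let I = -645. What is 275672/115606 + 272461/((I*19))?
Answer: -14059883003/708375765 ≈ -19.848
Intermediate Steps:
275672/115606 + 272461/((I*19)) = 275672/115606 + 272461/((-645*19)) = 275672*(1/115606) + 272461/(-12255) = 137836/57803 + 272461*(-1/12255) = 137836/57803 - 272461/12255 = -14059883003/708375765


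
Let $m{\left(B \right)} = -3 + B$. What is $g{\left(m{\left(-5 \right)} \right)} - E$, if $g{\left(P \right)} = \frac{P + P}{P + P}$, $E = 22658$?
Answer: $-22657$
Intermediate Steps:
$g{\left(P \right)} = 1$ ($g{\left(P \right)} = \frac{2 P}{2 P} = 2 P \frac{1}{2 P} = 1$)
$g{\left(m{\left(-5 \right)} \right)} - E = 1 - 22658 = -22657$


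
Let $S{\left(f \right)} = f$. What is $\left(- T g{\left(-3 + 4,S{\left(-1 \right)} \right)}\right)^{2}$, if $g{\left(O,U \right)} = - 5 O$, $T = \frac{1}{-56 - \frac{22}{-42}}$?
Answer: $\frac{441}{54289} \approx 0.0081232$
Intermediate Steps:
$T = - \frac{21}{1165}$ ($T = \frac{1}{-56 - - \frac{11}{21}} = \frac{1}{-56 + \frac{11}{21}} = \frac{1}{- \frac{1165}{21}} = - \frac{21}{1165} \approx -0.018026$)
$\left(- T g{\left(-3 + 4,S{\left(-1 \right)} \right)}\right)^{2} = \left(- \frac{\left(-21\right) \left(- 5 \left(-3 + 4\right)\right)}{1165}\right)^{2} = \left(- \frac{\left(-21\right) \left(\left(-5\right) 1\right)}{1165}\right)^{2} = \left(- \frac{\left(-21\right) \left(-5\right)}{1165}\right)^{2} = \left(\left(-1\right) \frac{21}{233}\right)^{2} = \left(- \frac{21}{233}\right)^{2} = \frac{441}{54289}$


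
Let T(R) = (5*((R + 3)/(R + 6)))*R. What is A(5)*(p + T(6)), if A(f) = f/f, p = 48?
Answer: 141/2 ≈ 70.500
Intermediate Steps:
A(f) = 1
T(R) = 5*R*(3 + R)/(6 + R) (T(R) = (5*((3 + R)/(6 + R)))*R = (5*(3 + R)/(6 + R))*R = 5*R*(3 + R)/(6 + R))
A(5)*(p + T(6)) = 1*(48 + 5*6*(3 + 6)/(6 + 6)) = 1*(48 + 5*6*9/12) = 1*(48 + 5*6*(1/12)*9) = 1*(48 + 45/2) = 1*(141/2) = 141/2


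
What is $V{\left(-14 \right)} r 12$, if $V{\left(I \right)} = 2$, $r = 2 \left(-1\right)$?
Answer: $-48$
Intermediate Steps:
$r = -2$
$V{\left(-14 \right)} r 12 = 2 \left(-2\right) 12 = \left(-4\right) 12 = -48$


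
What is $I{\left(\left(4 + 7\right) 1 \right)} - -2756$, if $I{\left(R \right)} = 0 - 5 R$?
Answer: $2701$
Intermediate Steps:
$I{\left(R \right)} = - 5 R$
$I{\left(\left(4 + 7\right) 1 \right)} - -2756 = - 5 \left(4 + 7\right) 1 - -2756 = - 5 \cdot 11 \cdot 1 + 2756 = \left(-5\right) 11 + 2756 = -55 + 2756 = 2701$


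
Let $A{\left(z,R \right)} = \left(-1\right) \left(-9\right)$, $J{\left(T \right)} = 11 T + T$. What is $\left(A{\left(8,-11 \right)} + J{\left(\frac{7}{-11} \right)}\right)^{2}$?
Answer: $\frac{225}{121} \approx 1.8595$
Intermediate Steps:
$J{\left(T \right)} = 12 T$
$A{\left(z,R \right)} = 9$
$\left(A{\left(8,-11 \right)} + J{\left(\frac{7}{-11} \right)}\right)^{2} = \left(9 + 12 \frac{7}{-11}\right)^{2} = \left(9 + 12 \cdot 7 \left(- \frac{1}{11}\right)\right)^{2} = \left(9 + 12 \left(- \frac{7}{11}\right)\right)^{2} = \left(9 - \frac{84}{11}\right)^{2} = \left(\frac{15}{11}\right)^{2} = \frac{225}{121}$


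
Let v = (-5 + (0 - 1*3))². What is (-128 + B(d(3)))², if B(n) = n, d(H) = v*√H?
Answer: 28672 - 16384*√3 ≈ 294.08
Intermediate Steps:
v = 64 (v = (-5 + (0 - 3))² = (-5 - 3)² = (-8)² = 64)
d(H) = 64*√H
(-128 + B(d(3)))² = (-128 + 64*√3)²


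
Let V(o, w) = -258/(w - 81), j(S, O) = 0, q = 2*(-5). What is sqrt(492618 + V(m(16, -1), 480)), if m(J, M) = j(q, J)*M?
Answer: 2*sqrt(2178477091)/133 ≈ 701.87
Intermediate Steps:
q = -10
m(J, M) = 0 (m(J, M) = 0*M = 0)
V(o, w) = -258/(-81 + w)
sqrt(492618 + V(m(16, -1), 480)) = sqrt(492618 - 258/(-81 + 480)) = sqrt(492618 - 258/399) = sqrt(492618 - 258*1/399) = sqrt(492618 - 86/133) = sqrt(65518108/133) = 2*sqrt(2178477091)/133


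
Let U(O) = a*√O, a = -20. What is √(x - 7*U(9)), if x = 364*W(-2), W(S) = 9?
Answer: 4*√231 ≈ 60.795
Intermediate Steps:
U(O) = -20*√O
x = 3276 (x = 364*9 = 3276)
√(x - 7*U(9)) = √(3276 - (-140)*√9) = √(3276 - (-140)*3) = √(3276 - 7*(-60)) = √(3276 + 420) = √3696 = 4*√231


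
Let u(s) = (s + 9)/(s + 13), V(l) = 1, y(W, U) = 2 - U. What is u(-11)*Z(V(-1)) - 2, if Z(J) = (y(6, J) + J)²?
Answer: -6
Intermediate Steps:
Z(J) = 4 (Z(J) = ((2 - J) + J)² = 2² = 4)
u(s) = (9 + s)/(13 + s)
u(-11)*Z(V(-1)) - 2 = ((9 - 11)/(13 - 11))*4 - 2 = (-2/2)*4 - 2 = ((½)*(-2))*4 - 2 = -1*4 - 2 = -4 - 2 = -6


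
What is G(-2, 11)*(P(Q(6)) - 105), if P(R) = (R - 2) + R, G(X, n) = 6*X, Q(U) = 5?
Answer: 1164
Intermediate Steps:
P(R) = -2 + 2*R (P(R) = (-2 + R) + R = -2 + 2*R)
G(-2, 11)*(P(Q(6)) - 105) = (6*(-2))*((-2 + 2*5) - 105) = -12*((-2 + 10) - 105) = -12*(8 - 105) = -12*(-97) = 1164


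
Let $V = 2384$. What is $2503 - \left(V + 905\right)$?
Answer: $-786$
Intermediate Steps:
$2503 - \left(V + 905\right) = 2503 - \left(2384 + 905\right) = 2503 - 3289 = -786$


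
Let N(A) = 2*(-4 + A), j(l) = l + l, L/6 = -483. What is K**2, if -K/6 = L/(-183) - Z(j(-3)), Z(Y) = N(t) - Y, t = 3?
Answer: 18766224/3721 ≈ 5043.3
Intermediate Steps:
L = -2898 (L = 6*(-483) = -2898)
j(l) = 2*l
N(A) = -8 + 2*A
Z(Y) = -2 - Y (Z(Y) = (-8 + 2*3) - Y = (-8 + 6) - Y = -2 - Y)
K = -4332/61 (K = -6*(-2898/(-183) - (-2 - 2*(-3))) = -6*(-2898*(-1/183) - (-2 - 1*(-6))) = -6*(966/61 - (-2 + 6)) = -6*(966/61 - 1*4) = -6*(966/61 - 4) = -6*722/61 = -4332/61 ≈ -71.016)
K**2 = (-4332/61)**2 = 18766224/3721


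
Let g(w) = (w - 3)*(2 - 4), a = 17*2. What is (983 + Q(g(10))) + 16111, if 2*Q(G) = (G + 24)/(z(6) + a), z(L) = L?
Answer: 136753/8 ≈ 17094.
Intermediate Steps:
a = 34
g(w) = 6 - 2*w (g(w) = (-3 + w)*(-2) = 6 - 2*w)
Q(G) = 3/10 + G/80 (Q(G) = ((G + 24)/(6 + 34))/2 = ((24 + G)/40)/2 = ((24 + G)*(1/40))/2 = (3/5 + G/40)/2 = 3/10 + G/80)
(983 + Q(g(10))) + 16111 = (983 + (3/10 + (6 - 2*10)/80)) + 16111 = (983 + (3/10 + (6 - 20)/80)) + 16111 = (983 + (3/10 + (1/80)*(-14))) + 16111 = (983 + (3/10 - 7/40)) + 16111 = (983 + 1/8) + 16111 = 7865/8 + 16111 = 136753/8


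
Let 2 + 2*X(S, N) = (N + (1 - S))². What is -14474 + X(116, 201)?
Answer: -10777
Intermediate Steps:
X(S, N) = -1 + (1 + N - S)²/2 (X(S, N) = -1 + (N + (1 - S))²/2 = -1 + (1 + N - S)²/2)
-14474 + X(116, 201) = -14474 + (-1 + (1 + 201 - 1*116)²/2) = -14474 + (-1 + (1 + 201 - 116)²/2) = -14474 + (-1 + (½)*86²) = -14474 + (-1 + (½)*7396) = -14474 + (-1 + 3698) = -14474 + 3697 = -10777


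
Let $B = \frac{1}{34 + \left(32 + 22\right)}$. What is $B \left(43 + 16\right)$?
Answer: $\frac{59}{88} \approx 0.67045$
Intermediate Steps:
$B = \frac{1}{88}$ ($B = \frac{1}{34 + 54} = \frac{1}{88} \approx 0.011364$)
$B \left(43 + 16\right) = \frac{43 + 16}{88} = \frac{1}{88} \cdot 59 = \frac{59}{88}$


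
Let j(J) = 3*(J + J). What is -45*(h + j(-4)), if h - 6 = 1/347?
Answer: 281025/347 ≈ 809.87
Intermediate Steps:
j(J) = 6*J (j(J) = 3*(2*J) = 6*J)
h = 2083/347 (h = 6 + 1/347 = 2083/347 ≈ 6.0029)
-45*(h + j(-4)) = -45*(2083/347 + 6*(-4)) = -45*(2083/347 - 24) = -45*(-6245/347) = 281025/347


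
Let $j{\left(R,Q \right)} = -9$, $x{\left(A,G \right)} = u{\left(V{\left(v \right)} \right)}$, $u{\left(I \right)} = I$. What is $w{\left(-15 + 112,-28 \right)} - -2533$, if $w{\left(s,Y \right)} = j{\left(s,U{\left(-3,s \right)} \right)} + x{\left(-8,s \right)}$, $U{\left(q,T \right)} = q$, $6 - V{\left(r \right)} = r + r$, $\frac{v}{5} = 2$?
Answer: $2510$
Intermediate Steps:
$v = 10$ ($v = 5 \cdot 2 = 10$)
$V{\left(r \right)} = 6 - 2 r$ ($V{\left(r \right)} = 6 - \left(r + r\right) = 6 - 2 r$)
$x{\left(A,G \right)} = -14$ ($x{\left(A,G \right)} = 6 - 20 = -14$)
$w{\left(s,Y \right)} = -23$ ($w{\left(s,Y \right)} = -9 - 14 = -23$)
$w{\left(-15 + 112,-28 \right)} - -2533 = -23 - -2533 = -23 + 2533 = 2510$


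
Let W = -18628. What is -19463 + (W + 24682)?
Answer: -13409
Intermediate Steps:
-19463 + (W + 24682) = -19463 + (-18628 + 24682) = -19463 + 6054 = -13409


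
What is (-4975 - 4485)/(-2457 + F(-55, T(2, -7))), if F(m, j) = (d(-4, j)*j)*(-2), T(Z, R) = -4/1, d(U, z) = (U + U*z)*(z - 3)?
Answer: 9460/3129 ≈ 3.0233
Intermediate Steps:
d(U, z) = (-3 + z)*(U + U*z) (d(U, z) = (U + U*z)*(-3 + z) = (-3 + z)*(U + U*z))
T(Z, R) = -4 (T(Z, R) = -4*1 = -4)
F(m, j) = -2*j*(12 - 4*j² + 8*j) (F(m, j) = ((-4*(-3 + j² - 2*j))*j)*(-2) = ((12 - 4*j² + 8*j)*j)*(-2) = (j*(12 - 4*j² + 8*j))*(-2) = -2*j*(12 - 4*j² + 8*j))
(-4975 - 4485)/(-2457 + F(-55, T(2, -7))) = (-4975 - 4485)/(-2457 + 8*(-4)*(-3 + (-4)² - 2*(-4))) = -9460/(-2457 + 8*(-4)*(-3 + 16 + 8)) = -9460/(-2457 + 8*(-4)*21) = -9460/(-2457 - 672) = -9460/(-3129) = -9460*(-1/3129) = 9460/3129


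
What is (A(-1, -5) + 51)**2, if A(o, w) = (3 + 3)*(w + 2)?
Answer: 1089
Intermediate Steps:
A(o, w) = 12 + 6*w (A(o, w) = 6*(2 + w) = 12 + 6*w)
(A(-1, -5) + 51)**2 = ((12 + 6*(-5)) + 51)**2 = ((12 - 30) + 51)**2 = (-18 + 51)**2 = 33**2 = 1089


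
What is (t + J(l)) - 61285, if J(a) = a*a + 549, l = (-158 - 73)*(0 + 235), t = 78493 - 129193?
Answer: 2946749789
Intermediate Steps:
t = -50700
l = -54285 (l = -231*235 = -54285)
J(a) = 549 + a² (J(a) = a² + 549 = 549 + a²)
(t + J(l)) - 61285 = (-50700 + (549 + (-54285)²)) - 61285 = (-50700 + (549 + 2946861225)) - 61285 = (-50700 + 2946861774) - 61285 = 2946811074 - 61285 = 2946749789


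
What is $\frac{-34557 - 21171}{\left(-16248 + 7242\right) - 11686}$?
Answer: $\frac{13932}{5173} \approx 2.6932$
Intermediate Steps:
$\frac{-34557 - 21171}{\left(-16248 + 7242\right) - 11686} = - \frac{55728}{-9006 - 11686} = - \frac{55728}{-20692} = \left(-55728\right) \left(- \frac{1}{20692}\right) = \frac{13932}{5173}$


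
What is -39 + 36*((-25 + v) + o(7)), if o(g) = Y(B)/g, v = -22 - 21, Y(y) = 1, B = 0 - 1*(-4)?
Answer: -17373/7 ≈ -2481.9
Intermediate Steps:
B = 4 (B = 0 + 4 = 4)
v = -43
o(g) = 1/g
-39 + 36*((-25 + v) + o(7)) = -39 + 36*((-25 - 43) + 1/7) = -39 + 36*(-68 + 1/7) = -39 + 36*(-475/7) = -39 - 17100/7 = -17373/7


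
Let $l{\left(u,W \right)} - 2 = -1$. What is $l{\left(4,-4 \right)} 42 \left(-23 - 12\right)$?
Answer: $-1470$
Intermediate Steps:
$l{\left(u,W \right)} = 1$ ($l{\left(u,W \right)} = 2 - 1 = 1$)
$l{\left(4,-4 \right)} 42 \left(-23 - 12\right) = 1 \cdot 42 \left(-23 - 12\right) = 42 \left(-35\right) = -1470$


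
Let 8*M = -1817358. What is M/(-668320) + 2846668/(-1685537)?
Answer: -6078328555417/4505912351360 ≈ -1.3490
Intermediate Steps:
M = -908679/4 (M = (⅛)*(-1817358) = -908679/4 ≈ -2.2717e+5)
M/(-668320) + 2846668/(-1685537) = -908679/4/(-668320) + 2846668/(-1685537) = -908679/4*(-1/668320) + 2846668*(-1/1685537) = 908679/2673280 - 2846668/1685537 = -6078328555417/4505912351360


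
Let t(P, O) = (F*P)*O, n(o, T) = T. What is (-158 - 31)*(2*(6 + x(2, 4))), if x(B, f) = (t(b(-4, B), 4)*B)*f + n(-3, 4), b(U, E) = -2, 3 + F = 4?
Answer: 20412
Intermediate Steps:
F = 1 (F = -3 + 4 = 1)
t(P, O) = O*P (t(P, O) = (1*P)*O = P*O = O*P)
x(B, f) = 4 - 8*B*f (x(B, f) = ((4*(-2))*B)*f + 4 = (-8*B)*f + 4 = -8*B*f + 4 = 4 - 8*B*f)
(-158 - 31)*(2*(6 + x(2, 4))) = (-158 - 31)*(2*(6 + (4 - 8*2*4))) = -378*(6 + (4 - 64)) = -378*(6 - 60) = -378*(-54) = -189*(-108) = 20412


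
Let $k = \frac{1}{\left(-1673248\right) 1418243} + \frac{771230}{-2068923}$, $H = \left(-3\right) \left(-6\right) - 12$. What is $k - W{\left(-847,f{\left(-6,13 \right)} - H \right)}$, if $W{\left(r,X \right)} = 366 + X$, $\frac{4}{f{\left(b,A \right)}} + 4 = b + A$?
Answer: $- \frac{591956606414285946153}{1636567928709648224} \approx -361.71$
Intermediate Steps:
$f{\left(b,A \right)} = \frac{4}{-4 + A + b}$ ($f{\left(b,A \right)} = \frac{4}{-4 + \left(b + A\right)} = \frac{4}{-4 + \left(A + b\right)} = \frac{4}{-4 + A + b}$)
$H = 6$ ($H = 18 - 12 = 6$)
$k = - \frac{1830184521599163643}{4909703786128944672}$ ($k = \left(- \frac{1}{1673248}\right) \frac{1}{1418243} + 771230 \left(- \frac{1}{2068923}\right) = - \frac{1}{2373072263264} - \frac{771230}{2068923} = - \frac{1830184521599163643}{4909703786128944672} \approx -0.37277$)
$k - W{\left(-847,f{\left(-6,13 \right)} - H \right)} = - \frac{1830184521599163643}{4909703786128944672} - \left(366 + \left(\frac{4}{-4 + 13 - 6} - 6\right)\right) = - \frac{1830184521599163643}{4909703786128944672} - \left(366 - \left(6 - \frac{4}{3}\right)\right) = - \frac{1830184521599163643}{4909703786128944672} - \left(366 + \left(4 \cdot \frac{1}{3} - 6\right)\right) = - \frac{1830184521599163643}{4909703786128944672} - \left(366 + \left(\frac{4}{3} - 6\right)\right) = - \frac{1830184521599163643}{4909703786128944672} - \left(366 - \frac{14}{3}\right) = - \frac{1830184521599163643}{4909703786128944672} - \frac{1084}{3} = - \frac{591956606414285946153}{1636567928709648224}$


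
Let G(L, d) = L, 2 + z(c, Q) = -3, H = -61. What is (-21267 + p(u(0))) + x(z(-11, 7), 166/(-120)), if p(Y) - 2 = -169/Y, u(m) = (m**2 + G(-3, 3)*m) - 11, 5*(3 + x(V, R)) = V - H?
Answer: -1168279/55 ≈ -21241.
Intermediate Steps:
z(c, Q) = -5 (z(c, Q) = -2 - 3 = -5)
x(V, R) = 46/5 + V/5 (x(V, R) = -3 + (V - 1*(-61))/5 = -3 + (V + 61)/5 = -3 + (61 + V)/5 = -3 + (61/5 + V/5) = 46/5 + V/5)
u(m) = -11 + m**2 - 3*m (u(m) = (m**2 - 3*m) - 11 = -11 + m**2 - 3*m)
p(Y) = 2 - 169/Y
(-21267 + p(u(0))) + x(z(-11, 7), 166/(-120)) = (-21267 + (2 - 169/(-11 + 0**2 - 3*0))) + (46/5 + (1/5)*(-5)) = (-21267 + (2 - 169/(-11 + 0 + 0))) + (46/5 - 1) = (-21267 + (2 - 169/(-11))) + 41/5 = (-21267 + (2 - 169*(-1/11))) + 41/5 = (-21267 + (2 + 169/11)) + 41/5 = (-21267 + 191/11) + 41/5 = -233746/11 + 41/5 = -1168279/55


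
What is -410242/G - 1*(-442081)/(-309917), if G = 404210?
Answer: -152917265462/62635775285 ≈ -2.4414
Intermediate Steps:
-410242/G - 1*(-442081)/(-309917) = -410242/404210 - 1*(-442081)/(-309917) = -410242*1/404210 + 442081*(-1/309917) = -205121/202105 - 442081/309917 = -152917265462/62635775285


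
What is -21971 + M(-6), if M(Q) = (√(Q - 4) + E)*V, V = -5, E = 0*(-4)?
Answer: -21971 - 5*I*√10 ≈ -21971.0 - 15.811*I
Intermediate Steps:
E = 0
M(Q) = -5*√(-4 + Q) (M(Q) = (√(Q - 4) + 0)*(-5) = (√(-4 + Q) + 0)*(-5) = √(-4 + Q)*(-5) = -5*√(-4 + Q))
-21971 + M(-6) = -21971 - 5*√(-4 - 6) = -21971 - 5*I*√10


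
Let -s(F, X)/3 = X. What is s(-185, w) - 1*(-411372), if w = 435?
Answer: 410067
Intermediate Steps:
s(F, X) = -3*X
s(-185, w) - 1*(-411372) = -3*435 - 1*(-411372) = -1305 + 411372 = 410067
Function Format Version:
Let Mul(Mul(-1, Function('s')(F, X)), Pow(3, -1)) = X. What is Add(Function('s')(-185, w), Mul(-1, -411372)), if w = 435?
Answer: 410067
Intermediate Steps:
Function('s')(F, X) = Mul(-3, X)
Add(Function('s')(-185, w), Mul(-1, -411372)) = Add(Mul(-3, 435), Mul(-1, -411372)) = Add(-1305, 411372) = 410067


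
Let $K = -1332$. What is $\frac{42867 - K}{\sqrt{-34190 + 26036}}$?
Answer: $- \frac{4911 i \sqrt{906}}{302} \approx - 489.47 i$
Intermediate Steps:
$\frac{42867 - K}{\sqrt{-34190 + 26036}} = \frac{42867 - -1332}{\sqrt{-34190 + 26036}} = \frac{42867 + 1332}{\sqrt{-8154}} = \frac{44199}{3 i \sqrt{906}} = 44199 \left(- \frac{i \sqrt{906}}{2718}\right) = - \frac{4911 i \sqrt{906}}{302}$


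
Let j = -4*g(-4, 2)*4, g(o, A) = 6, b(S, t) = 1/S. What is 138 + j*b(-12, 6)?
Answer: 146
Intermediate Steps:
j = -96 (j = -4*6*4 = -24*4 = -96)
138 + j*b(-12, 6) = 138 - 96/(-12) = 138 - 96*(-1/12) = 138 + 8 = 146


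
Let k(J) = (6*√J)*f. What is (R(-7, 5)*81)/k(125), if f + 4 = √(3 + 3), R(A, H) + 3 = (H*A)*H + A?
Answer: 999*√5/25 + 999*√30/100 ≈ 144.07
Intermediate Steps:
R(A, H) = -3 + A + A*H² (R(A, H) = -3 + ((H*A)*H + A) = -3 + ((A*H)*H + A) = -3 + (A*H² + A) = -3 + (A + A*H²) = -3 + A + A*H²)
f = -4 + √6 (f = -4 + √(3 + 3) = -4 + √6 ≈ -1.5505)
k(J) = 6*√J*(-4 + √6) (k(J) = (6*√J)*(-4 + √6) = 6*√J*(-4 + √6))
(R(-7, 5)*81)/k(125) = ((-3 - 7 - 7*5²)*81)/((6*√125*(-4 + √6))) = ((-3 - 7 - 7*25)*81)/((6*(5*√5)*(-4 + √6))) = ((-3 - 7 - 175)*81)/((30*√5*(-4 + √6))) = (-185*81)*(√5/(150*(-4 + √6))) = -999*√5/(10*(-4 + √6))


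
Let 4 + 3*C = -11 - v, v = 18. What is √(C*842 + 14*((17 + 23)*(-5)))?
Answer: I*√12062 ≈ 109.83*I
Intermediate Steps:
C = -11 (C = -4/3 + (-11 - 1*18)/3 = -4/3 + (-11 - 18)/3 = -4/3 + (⅓)*(-29) = -4/3 - 29/3 = -11)
√(C*842 + 14*((17 + 23)*(-5))) = √(-11*842 + 14*((17 + 23)*(-5))) = √(-9262 + 14*(40*(-5))) = √(-9262 + 14*(-200)) = √(-9262 - 2800) = √(-12062) = I*√12062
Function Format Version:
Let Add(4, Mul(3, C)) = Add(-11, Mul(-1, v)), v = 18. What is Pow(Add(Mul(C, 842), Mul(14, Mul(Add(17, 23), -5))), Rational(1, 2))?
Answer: Mul(I, Pow(12062, Rational(1, 2))) ≈ Mul(109.83, I)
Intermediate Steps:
C = -11 (C = Add(Rational(-4, 3), Mul(Rational(1, 3), Add(-11, Mul(-1, 18)))) = Add(Rational(-4, 3), Mul(Rational(1, 3), Add(-11, -18))) = Add(Rational(-4, 3), Mul(Rational(1, 3), -29)) = Add(Rational(-4, 3), Rational(-29, 3)) = -11)
Pow(Add(Mul(C, 842), Mul(14, Mul(Add(17, 23), -5))), Rational(1, 2)) = Pow(Add(Mul(-11, 842), Mul(14, Mul(Add(17, 23), -5))), Rational(1, 2)) = Pow(Add(-9262, Mul(14, Mul(40, -5))), Rational(1, 2)) = Pow(Add(-9262, Mul(14, -200)), Rational(1, 2)) = Pow(Add(-9262, -2800), Rational(1, 2)) = Pow(-12062, Rational(1, 2)) = Mul(I, Pow(12062, Rational(1, 2)))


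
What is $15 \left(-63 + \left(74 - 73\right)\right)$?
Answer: $-930$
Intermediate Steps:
$15 \left(-63 + \left(74 - 73\right)\right) = 15 \left(-63 + 1\right) = 15 \left(-62\right) = -930$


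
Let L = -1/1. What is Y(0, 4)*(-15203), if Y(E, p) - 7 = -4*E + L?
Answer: -91218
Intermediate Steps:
L = -1 (L = -1*1 = -1)
Y(E, p) = 6 - 4*E (Y(E, p) = 7 + (-4*E - 1) = 7 + (-1 - 4*E) = 6 - 4*E)
Y(0, 4)*(-15203) = (6 - 4*0)*(-15203) = (6 + 0)*(-15203) = 6*(-15203) = -91218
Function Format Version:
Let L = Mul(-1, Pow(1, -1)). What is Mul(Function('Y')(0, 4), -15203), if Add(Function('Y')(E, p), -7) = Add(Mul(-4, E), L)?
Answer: -91218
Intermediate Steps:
L = -1 (L = Mul(-1, 1) = -1)
Function('Y')(E, p) = Add(6, Mul(-4, E)) (Function('Y')(E, p) = Add(7, Add(Mul(-4, E), -1)) = Add(7, Add(-1, Mul(-4, E))) = Add(6, Mul(-4, E)))
Mul(Function('Y')(0, 4), -15203) = Mul(Add(6, Mul(-4, 0)), -15203) = Mul(Add(6, 0), -15203) = Mul(6, -15203) = -91218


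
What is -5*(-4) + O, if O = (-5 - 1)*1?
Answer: 14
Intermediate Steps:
O = -6 (O = -6*1 = -6)
-5*(-4) + O = -5*(-4) - 6 = 20 - 6 = 14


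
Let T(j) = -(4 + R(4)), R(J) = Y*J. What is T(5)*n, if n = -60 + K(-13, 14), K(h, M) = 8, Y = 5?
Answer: 1248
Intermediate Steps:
R(J) = 5*J
T(j) = -24 (T(j) = -(4 + 5*4) = -(4 + 20) = -1*24 = -24)
n = -52 (n = -60 + 8 = -52)
T(5)*n = -24*(-52) = 1248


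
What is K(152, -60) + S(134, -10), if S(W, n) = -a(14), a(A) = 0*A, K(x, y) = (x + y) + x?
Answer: 244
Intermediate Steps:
K(x, y) = y + 2*x
a(A) = 0
S(W, n) = 0 (S(W, n) = -1*0 = 0)
K(152, -60) + S(134, -10) = (-60 + 2*152) + 0 = (-60 + 304) + 0 = 244 + 0 = 244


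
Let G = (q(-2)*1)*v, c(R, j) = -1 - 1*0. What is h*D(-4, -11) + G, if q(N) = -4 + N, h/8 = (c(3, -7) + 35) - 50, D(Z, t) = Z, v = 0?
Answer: 512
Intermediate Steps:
c(R, j) = -1 (c(R, j) = -1 + 0 = -1)
h = -128 (h = 8*((-1 + 35) - 50) = 8*(34 - 50) = 8*(-16) = -128)
G = 0 (G = ((-4 - 2)*1)*0 = -6*1*0 = -6*0 = 0)
h*D(-4, -11) + G = -128*(-4) + 0 = 512 + 0 = 512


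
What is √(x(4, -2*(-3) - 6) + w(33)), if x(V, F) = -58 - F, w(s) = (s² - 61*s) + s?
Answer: I*√949 ≈ 30.806*I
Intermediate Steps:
w(s) = s² - 60*s
√(x(4, -2*(-3) - 6) + w(33)) = √((-58 - (-2*(-3) - 6)) + 33*(-60 + 33)) = √((-58 - (6 - 6)) + 33*(-27)) = √((-58 - 1*0) - 891) = √((-58 + 0) - 891) = √(-58 - 891) = √(-949) = I*√949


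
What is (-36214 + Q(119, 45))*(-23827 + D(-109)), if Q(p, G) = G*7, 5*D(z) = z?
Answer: 4280740356/5 ≈ 8.5615e+8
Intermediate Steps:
D(z) = z/5
Q(p, G) = 7*G
(-36214 + Q(119, 45))*(-23827 + D(-109)) = (-36214 + 7*45)*(-23827 + (⅕)*(-109)) = (-36214 + 315)*(-23827 - 109/5) = -35899*(-119244/5) = 4280740356/5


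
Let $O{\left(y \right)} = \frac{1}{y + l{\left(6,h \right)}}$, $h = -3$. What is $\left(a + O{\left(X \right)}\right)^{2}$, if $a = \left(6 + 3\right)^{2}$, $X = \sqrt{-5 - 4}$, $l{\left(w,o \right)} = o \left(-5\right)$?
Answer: $\frac{\left(6323 - i\right)^{2}}{6084} \approx 6571.4 - 2.0786 i$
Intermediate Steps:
$l{\left(w,o \right)} = - 5 o$
$X = 3 i$ ($X = \sqrt{-9} = 3 i \approx 3.0 i$)
$a = 81$ ($a = 9^{2} = 81$)
$O{\left(y \right)} = \frac{1}{15 + y}$ ($O{\left(y \right)} = \frac{1}{y - -15} = \frac{1}{y + 15} = \frac{1}{15 + y}$)
$\left(a + O{\left(X \right)}\right)^{2} = \left(81 + \frac{1}{15 + 3 i}\right)^{2} = \left(81 + \frac{15 - 3 i}{234}\right)^{2}$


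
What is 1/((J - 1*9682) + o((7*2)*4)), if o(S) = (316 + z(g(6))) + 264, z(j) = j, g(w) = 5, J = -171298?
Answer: -1/180395 ≈ -5.5434e-6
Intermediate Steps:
o(S) = 585 (o(S) = (316 + 5) + 264 = 321 + 264 = 585)
1/((J - 1*9682) + o((7*2)*4)) = 1/((-171298 - 1*9682) + 585) = 1/((-171298 - 9682) + 585) = 1/(-180980 + 585) = 1/(-180395) = -1/180395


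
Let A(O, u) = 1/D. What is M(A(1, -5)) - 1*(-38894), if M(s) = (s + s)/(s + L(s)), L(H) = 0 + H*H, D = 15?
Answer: 311167/8 ≈ 38896.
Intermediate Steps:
A(O, u) = 1/15
L(H) = H**2 (L(H) = 0 + H**2 = H**2)
M(s) = 2*s/(s + s**2) (M(s) = (s + s)/(s + s**2) = (2*s)/(s + s**2) = 2*s/(s + s**2))
M(A(1, -5)) - 1*(-38894) = 2/(1 + 1/15) - 1*(-38894) = 2/(16/15) + 38894 = 2*(15/16) + 38894 = 15/8 + 38894 = 311167/8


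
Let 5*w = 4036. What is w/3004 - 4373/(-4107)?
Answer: 20564578/15421785 ≈ 1.3335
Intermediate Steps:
w = 4036/5 (w = (⅕)*4036 = 4036/5 ≈ 807.20)
w/3004 - 4373/(-4107) = (4036/5)/3004 - 4373/(-4107) = (4036/5)*(1/3004) - 4373*(-1/4107) = 1009/3755 + 4373/4107 = 20564578/15421785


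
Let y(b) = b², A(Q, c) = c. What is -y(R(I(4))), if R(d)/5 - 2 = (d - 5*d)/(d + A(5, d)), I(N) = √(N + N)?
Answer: 0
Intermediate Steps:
I(N) = √2*√N (I(N) = √(2*N) = √2*√N)
R(d) = 0 (R(d) = 10 + 5*((d - 5*d)/(d + d)) = 10 + 5*((-4*d)/((2*d))) = 10 + 5*((-4*d)*(1/(2*d))) = 10 + 5*(-2) = 10 - 10 = 0)
-y(R(I(4))) = -1*0² = -1*0 = 0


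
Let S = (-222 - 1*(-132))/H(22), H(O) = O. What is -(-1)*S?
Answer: -45/11 ≈ -4.0909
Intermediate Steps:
S = -45/11 (S = (-222 - 1*(-132))/22 = (-222 + 132)*(1/22) = -90*1/22 = -45/11 ≈ -4.0909)
-(-1)*S = -(-1)*(-45)/11 = -1*45/11 = -45/11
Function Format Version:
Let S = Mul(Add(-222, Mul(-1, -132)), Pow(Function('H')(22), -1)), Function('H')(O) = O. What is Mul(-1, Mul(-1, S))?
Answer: Rational(-45, 11) ≈ -4.0909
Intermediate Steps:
S = Rational(-45, 11) (S = Mul(Add(-222, Mul(-1, -132)), Pow(22, -1)) = Mul(Add(-222, 132), Rational(1, 22)) = Mul(-90, Rational(1, 22)) = Rational(-45, 11) ≈ -4.0909)
Mul(-1, Mul(-1, S)) = Mul(-1, Mul(-1, Rational(-45, 11))) = Mul(-1, Rational(45, 11)) = Rational(-45, 11)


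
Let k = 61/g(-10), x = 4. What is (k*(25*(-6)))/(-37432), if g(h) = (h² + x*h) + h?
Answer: 183/37432 ≈ 0.0048889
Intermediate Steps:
g(h) = h² + 5*h (g(h) = (h² + 4*h) + h = h² + 5*h)
k = 61/50 (k = 61/((-10*(5 - 10))) = 61/((-10*(-5))) = 61/50 ≈ 1.2200)
(k*(25*(-6)))/(-37432) = (61*(25*(-6))/50)/(-37432) = ((61/50)*(-150))*(-1/37432) = -183*(-1/37432) = 183/37432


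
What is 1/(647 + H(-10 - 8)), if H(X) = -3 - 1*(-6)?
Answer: 1/650 ≈ 0.0015385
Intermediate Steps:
H(X) = 3 (H(X) = -3 + 6 = 3)
1/(647 + H(-10 - 8)) = 1/(647 + 3) = 1/650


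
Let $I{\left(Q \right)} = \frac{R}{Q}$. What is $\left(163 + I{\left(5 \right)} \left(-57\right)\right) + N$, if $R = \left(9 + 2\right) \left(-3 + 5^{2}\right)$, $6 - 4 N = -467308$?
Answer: $\frac{1142327}{10} \approx 1.1423 \cdot 10^{5}$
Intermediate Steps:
$N = \frac{233657}{2}$ ($N = \frac{3}{2} - -116827 = \frac{3}{2} + 116827 = \frac{233657}{2} \approx 1.1683 \cdot 10^{5}$)
$R = 242$ ($R = 11 \left(-3 + 25\right) = 11 \cdot 22 = 242$)
$I{\left(Q \right)} = \frac{242}{Q}$
$\left(163 + I{\left(5 \right)} \left(-57\right)\right) + N = \left(163 + \frac{242}{5} \left(-57\right)\right) + \frac{233657}{2} = \left(163 - \frac{13794}{5}\right) + \frac{233657}{2} = - \frac{12979}{5} + \frac{233657}{2} = \frac{1142327}{10}$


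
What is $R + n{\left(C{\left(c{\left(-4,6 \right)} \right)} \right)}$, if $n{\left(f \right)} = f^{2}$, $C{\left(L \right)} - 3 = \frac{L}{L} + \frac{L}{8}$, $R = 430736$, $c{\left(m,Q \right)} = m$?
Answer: $\frac{1722993}{4} \approx 4.3075 \cdot 10^{5}$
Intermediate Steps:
$C{\left(L \right)} = 4 + \frac{L}{8}$ ($C{\left(L \right)} = 3 + \left(\frac{L}{L} + \frac{L}{8}\right) = 3 + \left(1 + L \frac{1}{8}\right) = 3 + \left(1 + \frac{L}{8}\right) = 4 + \frac{L}{8}$)
$R + n{\left(C{\left(c{\left(-4,6 \right)} \right)} \right)} = 430736 + \left(4 + \frac{1}{8} \left(-4\right)\right)^{2} = 430736 + \left(4 - \frac{1}{2}\right)^{2} = 430736 + \left(\frac{7}{2}\right)^{2} = 430736 + \frac{49}{4} = \frac{1722993}{4}$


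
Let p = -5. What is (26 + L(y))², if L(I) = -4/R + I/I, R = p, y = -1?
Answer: 19321/25 ≈ 772.84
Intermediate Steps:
R = -5
L(I) = 9/5 (L(I) = -4/(-5) + I/I = -4*(-⅕) + 1 = ⅘ + 1 = 9/5)
(26 + L(y))² = (26 + 9/5)² = (139/5)² = 19321/25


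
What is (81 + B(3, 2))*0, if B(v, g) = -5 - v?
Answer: 0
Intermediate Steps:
(81 + B(3, 2))*0 = (81 + (-5 - 1*3))*0 = (81 + (-5 - 3))*0 = (81 - 8)*0 = 73*0 = 0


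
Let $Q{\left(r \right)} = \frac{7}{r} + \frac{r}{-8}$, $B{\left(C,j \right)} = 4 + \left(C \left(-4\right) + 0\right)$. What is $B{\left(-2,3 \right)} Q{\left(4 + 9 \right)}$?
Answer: $- \frac{339}{26} \approx -13.038$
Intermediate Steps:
$B{\left(C,j \right)} = 4 - 4 C$ ($B{\left(C,j \right)} = 4 + \left(- 4 C + 0\right) = 4 - 4 C$)
$Q{\left(r \right)} = \frac{7}{r} - \frac{r}{8}$ ($Q{\left(r \right)} = \frac{7}{r} + r \left(- \frac{1}{8}\right) = \frac{7}{r} - \frac{r}{8}$)
$B{\left(-2,3 \right)} Q{\left(4 + 9 \right)} = \left(4 - -8\right) \left(\frac{7}{4 + 9} - \frac{4 + 9}{8}\right) = \left(4 + 8\right) \left(\frac{7}{13} - \frac{13}{8}\right) = 12 \left(7 \cdot \frac{1}{13} - \frac{13}{8}\right) = 12 \left(\frac{7}{13} - \frac{13}{8}\right) = 12 \left(- \frac{113}{104}\right) = - \frac{339}{26}$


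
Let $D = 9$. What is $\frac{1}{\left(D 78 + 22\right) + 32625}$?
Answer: $\frac{1}{33349} \approx 2.9986 \cdot 10^{-5}$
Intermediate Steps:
$\frac{1}{\left(D 78 + 22\right) + 32625} = \frac{1}{\left(9 \cdot 78 + 22\right) + 32625} = \frac{1}{\left(702 + 22\right) + 32625} = \frac{1}{724 + 32625} = \frac{1}{33349}$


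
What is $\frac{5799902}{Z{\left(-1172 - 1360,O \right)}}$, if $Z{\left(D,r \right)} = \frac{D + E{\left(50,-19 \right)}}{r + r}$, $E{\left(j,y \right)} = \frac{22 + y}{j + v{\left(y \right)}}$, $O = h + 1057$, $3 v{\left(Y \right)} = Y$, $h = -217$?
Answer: $- \frac{22393726880}{5819} \approx -3.8484 \cdot 10^{6}$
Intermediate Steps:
$v{\left(Y \right)} = \frac{Y}{3}$
$O = 840$ ($O = -217 + 1057 = 840$)
$E{\left(j,y \right)} = \frac{22 + y}{j + \frac{y}{3}}$
$Z{\left(D,r \right)} = \frac{\frac{9}{131} + D}{2 r}$ ($Z{\left(D,r \right)} = \frac{D + \frac{3 \left(22 - 19\right)}{-19 + 3 \cdot 50}}{r + r} = \frac{D + 3 \frac{1}{-19 + 150} \cdot 3}{2 r} = \left(D + 3 \cdot \frac{1}{131} \cdot 3\right) \frac{1}{2 r} = \left(D + \frac{9}{131}\right) \frac{1}{2 r} = \left(\frac{9}{131} + D\right) \frac{1}{2 r} = \frac{\frac{9}{131} + D}{2 r}$)
$\frac{5799902}{Z{\left(-1172 - 1360,O \right)}} = \frac{5799902}{\frac{1}{262} \cdot \frac{1}{840} \left(9 + 131 \left(-1172 - 1360\right)\right)} = \frac{5799902}{\frac{1}{262} \cdot \frac{1}{840} \left(9 + 131 \left(-2532\right)\right)} = \frac{5799902}{\frac{1}{262} \cdot \frac{1}{840} \left(9 - 331692\right)} = \frac{5799902}{\frac{1}{262} \cdot \frac{1}{840} \left(-331683\right)} = \frac{5799902}{- \frac{110561}{73360}} = 5799902 \left(- \frac{73360}{110561}\right) = - \frac{22393726880}{5819}$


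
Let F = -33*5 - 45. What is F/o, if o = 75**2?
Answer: -14/375 ≈ -0.037333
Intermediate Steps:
o = 5625
F = -210 (F = -165 - 45 = -210)
F/o = -210/5625 = -210*1/5625 = -14/375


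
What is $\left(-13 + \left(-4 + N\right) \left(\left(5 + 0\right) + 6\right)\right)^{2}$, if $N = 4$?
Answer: $169$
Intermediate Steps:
$\left(-13 + \left(-4 + N\right) \left(\left(5 + 0\right) + 6\right)\right)^{2} = \left(-13 + \left(-4 + 4\right) \left(\left(5 + 0\right) + 6\right)\right)^{2} = \left(-13 + 0 \left(5 + 6\right)\right)^{2} = \left(-13 + 0 \cdot 11\right)^{2} = \left(-13 + 0\right)^{2} = \left(-13\right)^{2} = 169$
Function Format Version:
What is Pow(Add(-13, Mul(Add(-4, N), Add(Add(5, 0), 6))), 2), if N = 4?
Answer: 169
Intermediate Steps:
Pow(Add(-13, Mul(Add(-4, N), Add(Add(5, 0), 6))), 2) = Pow(Add(-13, Mul(Add(-4, 4), Add(Add(5, 0), 6))), 2) = Pow(Add(-13, Mul(0, Add(5, 6))), 2) = Pow(Add(-13, Mul(0, 11)), 2) = Pow(Add(-13, 0), 2) = Pow(-13, 2) = 169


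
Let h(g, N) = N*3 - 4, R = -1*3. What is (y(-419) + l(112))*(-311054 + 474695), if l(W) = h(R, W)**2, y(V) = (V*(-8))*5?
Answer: 20779788744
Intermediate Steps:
R = -3
h(g, N) = -4 + 3*N (h(g, N) = 3*N - 4 = -4 + 3*N)
y(V) = -40*V (y(V) = -8*V*5 = -40*V)
l(W) = (-4 + 3*W)**2
(y(-419) + l(112))*(-311054 + 474695) = (-40*(-419) + (-4 + 3*112)**2)*(-311054 + 474695) = (16760 + (-4 + 336)**2)*163641 = (16760 + 332**2)*163641 = (16760 + 110224)*163641 = 126984*163641 = 20779788744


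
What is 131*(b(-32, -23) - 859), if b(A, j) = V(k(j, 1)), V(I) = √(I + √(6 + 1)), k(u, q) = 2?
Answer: -112529 + 131*√(2 + √7) ≈ -1.1225e+5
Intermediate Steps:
V(I) = √(I + √7)
b(A, j) = √(2 + √7)
131*(b(-32, -23) - 859) = 131*(√(2 + √7) - 859) = 131*(-859 + √(2 + √7)) = -112529 + 131*√(2 + √7)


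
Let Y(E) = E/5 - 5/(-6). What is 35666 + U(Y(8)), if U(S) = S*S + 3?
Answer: 32107429/900 ≈ 35675.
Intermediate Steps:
Y(E) = 5/6 + E/5 (Y(E) = E*(1/5) - 5*(-1/6) = E/5 + 5/6 = 5/6 + E/5)
U(S) = 3 + S**2 (U(S) = S**2 + 3 = 3 + S**2)
35666 + U(Y(8)) = 35666 + (3 + (5/6 + (1/5)*8)**2) = 35666 + (3 + (5/6 + 8/5)**2) = 35666 + (3 + (73/30)**2) = 35666 + (3 + 5329/900) = 35666 + 8029/900 = 32107429/900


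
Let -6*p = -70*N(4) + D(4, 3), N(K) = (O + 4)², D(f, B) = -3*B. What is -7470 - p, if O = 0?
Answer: -45949/6 ≈ -7658.2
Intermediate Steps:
N(K) = 16 (N(K) = (0 + 4)² = 4² = 16)
p = 1129/6 (p = -(-70*16 - 3*3)/6 = -(-1120 - 9)/6 = -⅙*(-1129) = 1129/6 ≈ 188.17)
-7470 - p = -7470 - 1*1129/6 = -7470 - 1129/6 = -45949/6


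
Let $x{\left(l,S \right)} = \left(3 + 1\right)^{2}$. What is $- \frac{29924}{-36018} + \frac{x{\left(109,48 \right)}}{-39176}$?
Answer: $\frac{73232896}{88190073} \approx 0.8304$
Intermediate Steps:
$x{\left(l,S \right)} = 16$ ($x{\left(l,S \right)} = 4^{2} = 16$)
$- \frac{29924}{-36018} + \frac{x{\left(109,48 \right)}}{-39176} = - \frac{29924}{-36018} + \frac{16}{-39176} = \left(-29924\right) \left(- \frac{1}{36018}\right) + 16 \left(- \frac{1}{39176}\right) = \frac{14962}{18009} - \frac{2}{4897} = \frac{73232896}{88190073}$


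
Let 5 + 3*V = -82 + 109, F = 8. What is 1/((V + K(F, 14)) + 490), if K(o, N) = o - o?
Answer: 3/1492 ≈ 0.0020107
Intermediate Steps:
K(o, N) = 0
V = 22/3 (V = -5/3 + (-82 + 109)/3 = -5/3 + (1/3)*27 = -5/3 + 9 = 22/3 ≈ 7.3333)
1/((V + K(F, 14)) + 490) = 1/((22/3 + 0) + 490) = 1/(22/3 + 490) = 1/(1492/3) = 3/1492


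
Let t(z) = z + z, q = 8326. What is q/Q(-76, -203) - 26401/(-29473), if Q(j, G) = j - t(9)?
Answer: -121455252/1385231 ≈ -87.679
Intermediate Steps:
t(z) = 2*z
Q(j, G) = -18 + j (Q(j, G) = j - 2*9 = j - 1*18 = j - 18 = -18 + j)
q/Q(-76, -203) - 26401/(-29473) = 8326/(-18 - 76) - 26401/(-29473) = 8326/(-94) - 26401*(-1/29473) = 8326*(-1/94) + 26401/29473 = -4163/47 + 26401/29473 = -121455252/1385231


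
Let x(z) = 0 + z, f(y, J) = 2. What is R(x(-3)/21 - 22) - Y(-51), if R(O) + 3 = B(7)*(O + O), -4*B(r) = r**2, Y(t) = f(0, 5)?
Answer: 1075/2 ≈ 537.50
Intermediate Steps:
Y(t) = 2
x(z) = z
B(r) = -r**2/4
R(O) = -3 - 49*O/2 (R(O) = -3 + (-1/4*7**2)*(O + O) = -3 + (-1/4*49)*(2*O) = -3 - 49*O/2)
R(x(-3)/21 - 22) - Y(-51) = (-3 - 49*(-3/21 - 22)/2) - 1*2 = (-3 - 49*(-3*1/21 - 22)/2) - 2 = (-3 - 49*(-1/7 - 22)/2) - 2 = (-3 - 49/2*(-155/7)) - 2 = (-3 + 1085/2) - 2 = 1079/2 - 2 = 1075/2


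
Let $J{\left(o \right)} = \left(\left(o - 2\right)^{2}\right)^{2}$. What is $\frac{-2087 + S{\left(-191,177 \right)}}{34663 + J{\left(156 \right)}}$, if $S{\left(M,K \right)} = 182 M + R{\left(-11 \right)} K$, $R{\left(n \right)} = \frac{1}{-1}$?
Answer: $- \frac{37026}{562483319} \approx -6.5826 \cdot 10^{-5}$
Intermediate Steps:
$R{\left(n \right)} = -1$
$J{\left(o \right)} = \left(-2 + o\right)^{4}$ ($J{\left(o \right)} = \left(\left(-2 + o\right)^{2}\right)^{2} = \left(-2 + o\right)^{4}$)
$S{\left(M,K \right)} = - K + 182 M$ ($S{\left(M,K \right)} = 182 M - K = - K + 182 M$)
$\frac{-2087 + S{\left(-191,177 \right)}}{34663 + J{\left(156 \right)}} = \frac{-2087 + \left(\left(-1\right) 177 + 182 \left(-191\right)\right)}{34663 + \left(-2 + 156\right)^{4}} = \frac{-2087 - 34939}{34663 + 154^{4}} = \frac{-2087 - 34939}{34663 + 562448656} = - \frac{37026}{562483319}$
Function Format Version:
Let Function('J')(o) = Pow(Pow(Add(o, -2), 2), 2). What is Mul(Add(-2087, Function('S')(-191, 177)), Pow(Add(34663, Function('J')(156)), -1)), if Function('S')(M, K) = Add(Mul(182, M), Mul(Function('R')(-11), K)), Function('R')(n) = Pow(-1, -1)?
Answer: Rational(-37026, 562483319) ≈ -6.5826e-5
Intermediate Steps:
Function('R')(n) = -1
Function('J')(o) = Pow(Add(-2, o), 4) (Function('J')(o) = Pow(Pow(Add(-2, o), 2), 2) = Pow(Add(-2, o), 4))
Function('S')(M, K) = Add(Mul(-1, K), Mul(182, M)) (Function('S')(M, K) = Add(Mul(182, M), Mul(-1, K)) = Add(Mul(-1, K), Mul(182, M)))
Mul(Add(-2087, Function('S')(-191, 177)), Pow(Add(34663, Function('J')(156)), -1)) = Mul(Add(-2087, Add(Mul(-1, 177), Mul(182, -191))), Pow(Add(34663, Pow(Add(-2, 156), 4)), -1)) = Mul(Add(-2087, Add(-177, -34762)), Pow(Add(34663, Pow(154, 4)), -1)) = Mul(Add(-2087, -34939), Pow(Add(34663, 562448656), -1)) = Mul(-37026, Pow(562483319, -1)) = Mul(-37026, Rational(1, 562483319)) = Rational(-37026, 562483319)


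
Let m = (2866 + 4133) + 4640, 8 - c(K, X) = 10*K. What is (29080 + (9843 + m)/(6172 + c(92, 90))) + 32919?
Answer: 163068111/2630 ≈ 62003.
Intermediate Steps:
c(K, X) = 8 - 10*K
m = 11639 (m = 6999 + 4640 = 11639)
(29080 + (9843 + m)/(6172 + c(92, 90))) + 32919 = (29080 + (9843 + 11639)/(6172 + (8 - 10*92))) + 32919 = (29080 + 21482/(6172 + (8 - 920))) + 32919 = (29080 + 21482/(6172 - 912)) + 32919 = (29080 + 21482/5260) + 32919 = (29080 + 21482*(1/5260)) + 32919 = (29080 + 10741/2630) + 32919 = 76491141/2630 + 32919 = 163068111/2630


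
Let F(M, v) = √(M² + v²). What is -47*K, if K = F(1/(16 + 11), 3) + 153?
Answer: -7191 - 47*√6562/27 ≈ -7332.0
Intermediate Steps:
K = 153 + √6562/27 (K = √((1/(16 + 11))² + 3²) + 153 = √((1/27)² + 9) + 153 = √(1/729 + 9) + 153 = √(6562/729) + 153 = √6562/27 + 153 = 153 + √6562/27 ≈ 156.00)
-47*K = -47*(153 + √6562/27) = -7191 - 47*√6562/27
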